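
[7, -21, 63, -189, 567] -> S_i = 7*-3^i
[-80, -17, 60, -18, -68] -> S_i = Random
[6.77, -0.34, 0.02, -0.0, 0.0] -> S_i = 6.77*(-0.05)^i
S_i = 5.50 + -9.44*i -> [5.5, -3.94, -13.38, -22.82, -32.26]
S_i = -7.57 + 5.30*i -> [-7.57, -2.27, 3.03, 8.33, 13.63]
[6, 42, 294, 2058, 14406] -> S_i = 6*7^i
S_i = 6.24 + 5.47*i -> [6.24, 11.71, 17.18, 22.65, 28.12]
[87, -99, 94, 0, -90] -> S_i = Random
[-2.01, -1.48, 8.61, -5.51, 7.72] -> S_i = Random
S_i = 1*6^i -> [1, 6, 36, 216, 1296]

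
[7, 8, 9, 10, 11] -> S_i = 7 + 1*i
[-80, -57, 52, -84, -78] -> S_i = Random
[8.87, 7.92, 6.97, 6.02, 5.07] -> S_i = 8.87 + -0.95*i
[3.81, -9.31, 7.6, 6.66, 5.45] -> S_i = Random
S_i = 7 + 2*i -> [7, 9, 11, 13, 15]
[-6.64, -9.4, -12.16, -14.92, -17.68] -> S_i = -6.64 + -2.76*i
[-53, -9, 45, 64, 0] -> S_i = Random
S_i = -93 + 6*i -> [-93, -87, -81, -75, -69]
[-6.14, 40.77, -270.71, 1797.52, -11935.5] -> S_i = -6.14*(-6.64)^i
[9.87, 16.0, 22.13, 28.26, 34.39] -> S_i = 9.87 + 6.13*i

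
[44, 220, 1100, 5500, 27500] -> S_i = 44*5^i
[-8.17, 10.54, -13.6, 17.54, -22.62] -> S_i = -8.17*(-1.29)^i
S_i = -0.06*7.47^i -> [-0.06, -0.45, -3.35, -25.01, -186.82]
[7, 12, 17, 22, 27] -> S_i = 7 + 5*i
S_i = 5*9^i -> [5, 45, 405, 3645, 32805]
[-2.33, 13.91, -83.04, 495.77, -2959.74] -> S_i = -2.33*(-5.97)^i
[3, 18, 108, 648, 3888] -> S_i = 3*6^i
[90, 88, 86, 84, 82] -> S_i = 90 + -2*i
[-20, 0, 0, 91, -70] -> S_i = Random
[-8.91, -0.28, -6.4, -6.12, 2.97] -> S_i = Random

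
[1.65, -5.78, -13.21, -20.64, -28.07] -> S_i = 1.65 + -7.43*i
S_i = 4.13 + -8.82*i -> [4.13, -4.69, -13.51, -22.33, -31.15]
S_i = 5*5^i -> [5, 25, 125, 625, 3125]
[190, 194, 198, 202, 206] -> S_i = 190 + 4*i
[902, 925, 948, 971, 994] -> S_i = 902 + 23*i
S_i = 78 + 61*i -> [78, 139, 200, 261, 322]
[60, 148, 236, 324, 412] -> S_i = 60 + 88*i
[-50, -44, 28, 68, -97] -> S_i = Random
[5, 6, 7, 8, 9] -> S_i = 5 + 1*i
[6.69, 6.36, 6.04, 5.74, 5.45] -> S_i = 6.69*0.95^i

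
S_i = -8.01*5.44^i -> [-8.01, -43.57, -237.04, -1289.52, -7015.01]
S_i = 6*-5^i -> [6, -30, 150, -750, 3750]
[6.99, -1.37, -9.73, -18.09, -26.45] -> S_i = 6.99 + -8.36*i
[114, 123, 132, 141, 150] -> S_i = 114 + 9*i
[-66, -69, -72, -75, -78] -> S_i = -66 + -3*i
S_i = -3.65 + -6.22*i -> [-3.65, -9.87, -16.09, -22.31, -28.53]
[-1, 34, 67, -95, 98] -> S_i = Random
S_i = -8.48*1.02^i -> [-8.48, -8.65, -8.82, -9.0, -9.18]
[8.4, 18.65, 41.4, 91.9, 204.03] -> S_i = 8.40*2.22^i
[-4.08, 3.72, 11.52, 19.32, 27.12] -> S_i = -4.08 + 7.80*i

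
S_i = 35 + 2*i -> [35, 37, 39, 41, 43]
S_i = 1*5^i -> [1, 5, 25, 125, 625]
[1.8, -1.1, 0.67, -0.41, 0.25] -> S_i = 1.80*(-0.61)^i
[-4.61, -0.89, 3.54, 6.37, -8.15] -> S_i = Random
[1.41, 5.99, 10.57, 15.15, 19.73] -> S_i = 1.41 + 4.58*i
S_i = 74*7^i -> [74, 518, 3626, 25382, 177674]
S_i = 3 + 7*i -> [3, 10, 17, 24, 31]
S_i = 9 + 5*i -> [9, 14, 19, 24, 29]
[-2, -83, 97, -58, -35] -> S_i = Random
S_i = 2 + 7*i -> [2, 9, 16, 23, 30]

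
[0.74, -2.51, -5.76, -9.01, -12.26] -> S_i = 0.74 + -3.25*i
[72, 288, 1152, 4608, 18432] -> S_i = 72*4^i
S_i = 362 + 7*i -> [362, 369, 376, 383, 390]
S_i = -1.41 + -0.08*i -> [-1.41, -1.49, -1.57, -1.65, -1.73]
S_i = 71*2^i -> [71, 142, 284, 568, 1136]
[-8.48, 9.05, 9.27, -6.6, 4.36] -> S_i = Random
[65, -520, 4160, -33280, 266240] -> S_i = 65*-8^i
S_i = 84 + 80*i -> [84, 164, 244, 324, 404]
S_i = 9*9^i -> [9, 81, 729, 6561, 59049]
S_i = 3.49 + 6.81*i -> [3.49, 10.3, 17.11, 23.92, 30.73]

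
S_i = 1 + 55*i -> [1, 56, 111, 166, 221]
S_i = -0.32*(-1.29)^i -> [-0.32, 0.41, -0.53, 0.69, -0.89]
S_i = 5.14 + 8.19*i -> [5.14, 13.33, 21.52, 29.71, 37.9]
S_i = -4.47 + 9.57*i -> [-4.47, 5.1, 14.67, 24.24, 33.81]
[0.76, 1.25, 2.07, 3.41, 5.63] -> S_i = 0.76*1.65^i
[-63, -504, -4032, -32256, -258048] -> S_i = -63*8^i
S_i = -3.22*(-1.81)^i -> [-3.22, 5.83, -10.55, 19.09, -34.56]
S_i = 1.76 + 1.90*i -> [1.76, 3.66, 5.56, 7.46, 9.36]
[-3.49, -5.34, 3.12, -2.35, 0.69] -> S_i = Random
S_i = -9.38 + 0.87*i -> [-9.38, -8.51, -7.64, -6.77, -5.9]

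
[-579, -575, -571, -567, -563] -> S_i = -579 + 4*i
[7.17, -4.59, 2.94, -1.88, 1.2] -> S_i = 7.17*(-0.64)^i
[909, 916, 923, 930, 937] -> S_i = 909 + 7*i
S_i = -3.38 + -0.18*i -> [-3.38, -3.56, -3.74, -3.92, -4.1]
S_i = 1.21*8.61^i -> [1.21, 10.42, 89.7, 772.32, 6649.64]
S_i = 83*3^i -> [83, 249, 747, 2241, 6723]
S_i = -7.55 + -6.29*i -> [-7.55, -13.84, -20.13, -26.42, -32.71]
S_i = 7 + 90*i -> [7, 97, 187, 277, 367]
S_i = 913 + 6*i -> [913, 919, 925, 931, 937]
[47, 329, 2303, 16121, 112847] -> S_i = 47*7^i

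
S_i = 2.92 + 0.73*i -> [2.92, 3.65, 4.38, 5.11, 5.84]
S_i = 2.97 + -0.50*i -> [2.97, 2.47, 1.97, 1.47, 0.97]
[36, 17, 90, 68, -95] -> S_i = Random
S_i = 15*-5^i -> [15, -75, 375, -1875, 9375]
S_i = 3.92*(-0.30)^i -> [3.92, -1.18, 0.35, -0.11, 0.03]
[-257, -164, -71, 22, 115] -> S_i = -257 + 93*i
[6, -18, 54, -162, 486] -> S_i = 6*-3^i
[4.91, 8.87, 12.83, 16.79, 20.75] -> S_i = 4.91 + 3.96*i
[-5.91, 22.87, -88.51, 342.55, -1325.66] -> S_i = -5.91*(-3.87)^i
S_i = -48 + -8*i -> [-48, -56, -64, -72, -80]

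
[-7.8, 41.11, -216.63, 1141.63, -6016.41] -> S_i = -7.80*(-5.27)^i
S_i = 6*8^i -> [6, 48, 384, 3072, 24576]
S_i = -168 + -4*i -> [-168, -172, -176, -180, -184]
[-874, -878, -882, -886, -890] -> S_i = -874 + -4*i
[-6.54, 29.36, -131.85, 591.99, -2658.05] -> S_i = -6.54*(-4.49)^i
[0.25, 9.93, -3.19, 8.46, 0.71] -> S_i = Random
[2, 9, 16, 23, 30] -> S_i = 2 + 7*i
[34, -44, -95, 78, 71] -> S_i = Random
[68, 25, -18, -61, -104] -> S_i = 68 + -43*i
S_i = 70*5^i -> [70, 350, 1750, 8750, 43750]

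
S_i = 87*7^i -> [87, 609, 4263, 29841, 208887]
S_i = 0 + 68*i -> [0, 68, 136, 204, 272]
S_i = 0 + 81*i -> [0, 81, 162, 243, 324]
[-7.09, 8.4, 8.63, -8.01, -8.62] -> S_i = Random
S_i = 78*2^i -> [78, 156, 312, 624, 1248]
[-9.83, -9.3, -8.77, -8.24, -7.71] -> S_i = -9.83 + 0.53*i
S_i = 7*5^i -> [7, 35, 175, 875, 4375]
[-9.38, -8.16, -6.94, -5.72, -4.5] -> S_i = -9.38 + 1.22*i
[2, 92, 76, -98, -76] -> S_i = Random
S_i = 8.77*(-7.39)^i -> [8.77, -64.81, 478.95, -3539.43, 26156.36]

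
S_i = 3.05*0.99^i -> [3.05, 3.02, 2.99, 2.96, 2.93]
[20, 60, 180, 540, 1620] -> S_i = 20*3^i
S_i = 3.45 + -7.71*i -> [3.45, -4.26, -11.97, -19.68, -27.39]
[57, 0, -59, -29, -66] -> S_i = Random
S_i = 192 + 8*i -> [192, 200, 208, 216, 224]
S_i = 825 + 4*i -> [825, 829, 833, 837, 841]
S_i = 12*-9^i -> [12, -108, 972, -8748, 78732]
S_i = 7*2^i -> [7, 14, 28, 56, 112]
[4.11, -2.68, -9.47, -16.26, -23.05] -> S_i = 4.11 + -6.79*i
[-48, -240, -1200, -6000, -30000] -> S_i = -48*5^i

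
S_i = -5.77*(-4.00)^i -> [-5.77, 23.08, -92.32, 369.28, -1477.12]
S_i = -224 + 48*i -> [-224, -176, -128, -80, -32]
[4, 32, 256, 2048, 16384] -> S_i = 4*8^i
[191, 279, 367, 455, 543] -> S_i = 191 + 88*i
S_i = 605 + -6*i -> [605, 599, 593, 587, 581]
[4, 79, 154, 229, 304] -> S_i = 4 + 75*i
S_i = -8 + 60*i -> [-8, 52, 112, 172, 232]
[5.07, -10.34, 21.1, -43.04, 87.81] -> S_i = 5.07*(-2.04)^i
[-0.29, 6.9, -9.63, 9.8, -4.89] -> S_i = Random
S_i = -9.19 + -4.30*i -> [-9.19, -13.49, -17.79, -22.09, -26.39]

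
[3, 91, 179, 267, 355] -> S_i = 3 + 88*i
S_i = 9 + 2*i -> [9, 11, 13, 15, 17]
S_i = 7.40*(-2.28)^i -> [7.4, -16.87, 38.47, -87.71, 199.97]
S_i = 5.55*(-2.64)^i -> [5.55, -14.65, 38.68, -102.12, 269.59]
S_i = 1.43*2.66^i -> [1.43, 3.8, 10.12, 26.91, 71.59]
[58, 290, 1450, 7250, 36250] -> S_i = 58*5^i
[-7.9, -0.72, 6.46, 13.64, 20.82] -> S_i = -7.90 + 7.18*i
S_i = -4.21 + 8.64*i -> [-4.21, 4.43, 13.07, 21.71, 30.35]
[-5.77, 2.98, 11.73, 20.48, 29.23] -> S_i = -5.77 + 8.75*i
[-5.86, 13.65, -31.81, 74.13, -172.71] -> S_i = -5.86*(-2.33)^i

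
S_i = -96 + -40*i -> [-96, -136, -176, -216, -256]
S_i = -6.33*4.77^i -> [-6.33, -30.19, -144.03, -687.0, -3277.01]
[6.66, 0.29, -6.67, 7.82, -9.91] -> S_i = Random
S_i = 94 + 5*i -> [94, 99, 104, 109, 114]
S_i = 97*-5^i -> [97, -485, 2425, -12125, 60625]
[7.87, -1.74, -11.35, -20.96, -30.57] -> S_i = 7.87 + -9.61*i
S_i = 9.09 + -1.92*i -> [9.09, 7.17, 5.25, 3.33, 1.41]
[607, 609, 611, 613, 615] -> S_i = 607 + 2*i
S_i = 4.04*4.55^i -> [4.04, 18.38, 83.64, 380.55, 1731.52]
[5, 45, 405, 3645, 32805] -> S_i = 5*9^i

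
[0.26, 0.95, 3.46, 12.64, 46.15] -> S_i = 0.26*3.65^i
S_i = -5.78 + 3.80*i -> [-5.78, -1.98, 1.82, 5.62, 9.42]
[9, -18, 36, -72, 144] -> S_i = 9*-2^i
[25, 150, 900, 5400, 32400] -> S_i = 25*6^i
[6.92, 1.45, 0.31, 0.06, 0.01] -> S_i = 6.92*0.21^i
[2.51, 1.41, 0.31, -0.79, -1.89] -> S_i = 2.51 + -1.10*i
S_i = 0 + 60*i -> [0, 60, 120, 180, 240]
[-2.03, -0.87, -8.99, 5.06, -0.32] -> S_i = Random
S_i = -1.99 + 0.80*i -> [-1.99, -1.19, -0.39, 0.41, 1.21]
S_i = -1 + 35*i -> [-1, 34, 69, 104, 139]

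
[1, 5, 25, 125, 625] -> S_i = 1*5^i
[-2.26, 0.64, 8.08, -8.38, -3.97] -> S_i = Random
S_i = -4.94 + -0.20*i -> [-4.94, -5.14, -5.34, -5.54, -5.74]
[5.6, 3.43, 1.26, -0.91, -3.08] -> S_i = 5.60 + -2.17*i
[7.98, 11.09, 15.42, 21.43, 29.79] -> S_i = 7.98*1.39^i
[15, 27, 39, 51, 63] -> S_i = 15 + 12*i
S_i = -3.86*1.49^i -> [-3.86, -5.75, -8.57, -12.77, -19.03]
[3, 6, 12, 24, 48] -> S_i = 3*2^i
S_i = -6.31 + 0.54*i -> [-6.31, -5.77, -5.23, -4.69, -4.15]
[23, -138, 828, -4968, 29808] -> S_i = 23*-6^i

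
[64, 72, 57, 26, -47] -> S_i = Random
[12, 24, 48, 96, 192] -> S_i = 12*2^i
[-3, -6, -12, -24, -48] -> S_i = -3*2^i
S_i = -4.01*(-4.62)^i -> [-4.01, 18.53, -85.59, 395.43, -1826.89]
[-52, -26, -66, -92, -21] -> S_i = Random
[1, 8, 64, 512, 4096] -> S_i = 1*8^i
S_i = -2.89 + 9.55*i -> [-2.89, 6.66, 16.21, 25.76, 35.31]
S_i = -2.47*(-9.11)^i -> [-2.47, 22.5, -204.99, 1867.46, -17012.59]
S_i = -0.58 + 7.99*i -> [-0.58, 7.41, 15.4, 23.39, 31.38]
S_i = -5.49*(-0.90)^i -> [-5.49, 4.94, -4.45, 4.0, -3.6]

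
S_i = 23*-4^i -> [23, -92, 368, -1472, 5888]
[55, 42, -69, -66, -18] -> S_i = Random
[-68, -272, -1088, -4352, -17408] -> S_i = -68*4^i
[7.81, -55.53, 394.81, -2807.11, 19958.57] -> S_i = 7.81*(-7.11)^i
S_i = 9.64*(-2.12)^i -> [9.64, -20.44, 43.33, -91.85, 194.72]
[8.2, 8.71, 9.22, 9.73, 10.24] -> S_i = 8.20 + 0.51*i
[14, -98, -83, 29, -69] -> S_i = Random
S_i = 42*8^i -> [42, 336, 2688, 21504, 172032]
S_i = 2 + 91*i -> [2, 93, 184, 275, 366]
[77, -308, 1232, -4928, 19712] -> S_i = 77*-4^i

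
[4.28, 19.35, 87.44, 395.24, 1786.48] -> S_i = 4.28*4.52^i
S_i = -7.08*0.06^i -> [-7.08, -0.42, -0.03, -0.0, -0.0]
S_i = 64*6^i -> [64, 384, 2304, 13824, 82944]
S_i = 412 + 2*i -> [412, 414, 416, 418, 420]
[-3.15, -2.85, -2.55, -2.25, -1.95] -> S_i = -3.15 + 0.30*i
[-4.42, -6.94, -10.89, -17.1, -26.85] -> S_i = -4.42*1.57^i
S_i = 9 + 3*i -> [9, 12, 15, 18, 21]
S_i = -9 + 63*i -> [-9, 54, 117, 180, 243]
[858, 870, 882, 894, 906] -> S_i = 858 + 12*i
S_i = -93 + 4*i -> [-93, -89, -85, -81, -77]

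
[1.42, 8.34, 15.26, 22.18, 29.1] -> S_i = 1.42 + 6.92*i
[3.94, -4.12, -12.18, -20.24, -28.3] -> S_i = 3.94 + -8.06*i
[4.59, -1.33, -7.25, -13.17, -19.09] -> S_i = 4.59 + -5.92*i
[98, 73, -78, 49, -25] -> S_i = Random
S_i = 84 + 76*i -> [84, 160, 236, 312, 388]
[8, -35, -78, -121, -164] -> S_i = 8 + -43*i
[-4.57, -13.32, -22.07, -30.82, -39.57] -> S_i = -4.57 + -8.75*i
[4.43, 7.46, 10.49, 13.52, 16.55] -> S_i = 4.43 + 3.03*i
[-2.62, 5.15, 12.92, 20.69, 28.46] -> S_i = -2.62 + 7.77*i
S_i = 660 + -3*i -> [660, 657, 654, 651, 648]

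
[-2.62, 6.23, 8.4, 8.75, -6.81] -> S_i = Random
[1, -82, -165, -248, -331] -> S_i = 1 + -83*i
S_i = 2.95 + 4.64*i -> [2.95, 7.59, 12.23, 16.87, 21.51]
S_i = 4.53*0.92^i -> [4.53, 4.17, 3.83, 3.53, 3.25]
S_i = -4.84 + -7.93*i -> [-4.84, -12.77, -20.7, -28.63, -36.56]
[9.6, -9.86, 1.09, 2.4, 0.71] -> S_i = Random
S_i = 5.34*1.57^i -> [5.34, 8.38, 13.16, 20.67, 32.44]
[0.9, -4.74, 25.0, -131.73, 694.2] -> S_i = 0.90*(-5.27)^i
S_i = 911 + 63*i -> [911, 974, 1037, 1100, 1163]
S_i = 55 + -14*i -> [55, 41, 27, 13, -1]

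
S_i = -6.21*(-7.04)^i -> [-6.21, 43.72, -307.78, 2166.75, -15253.95]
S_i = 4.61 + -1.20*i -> [4.61, 3.41, 2.21, 1.01, -0.19]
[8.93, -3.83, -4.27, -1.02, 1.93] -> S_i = Random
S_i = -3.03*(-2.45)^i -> [-3.03, 7.42, -18.19, 44.56, -109.17]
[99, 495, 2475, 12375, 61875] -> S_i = 99*5^i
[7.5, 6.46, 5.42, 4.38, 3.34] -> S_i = 7.50 + -1.04*i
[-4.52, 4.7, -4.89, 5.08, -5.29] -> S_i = -4.52*(-1.04)^i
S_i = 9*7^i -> [9, 63, 441, 3087, 21609]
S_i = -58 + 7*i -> [-58, -51, -44, -37, -30]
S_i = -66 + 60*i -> [-66, -6, 54, 114, 174]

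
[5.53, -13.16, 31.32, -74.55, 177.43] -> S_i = 5.53*(-2.38)^i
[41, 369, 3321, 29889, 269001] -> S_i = 41*9^i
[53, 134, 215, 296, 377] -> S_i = 53 + 81*i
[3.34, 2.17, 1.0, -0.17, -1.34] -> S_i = 3.34 + -1.17*i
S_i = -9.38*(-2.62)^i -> [-9.38, 24.58, -64.39, 168.7, -441.99]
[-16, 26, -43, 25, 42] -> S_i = Random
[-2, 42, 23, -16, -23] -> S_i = Random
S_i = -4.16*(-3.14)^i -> [-4.16, 13.06, -41.02, 128.79, -404.4]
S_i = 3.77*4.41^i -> [3.77, 16.63, 73.32, 323.34, 1425.92]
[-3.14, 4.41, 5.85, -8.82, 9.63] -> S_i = Random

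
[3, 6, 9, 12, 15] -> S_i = 3 + 3*i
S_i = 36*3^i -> [36, 108, 324, 972, 2916]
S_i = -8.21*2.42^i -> [-8.21, -19.87, -48.08, -116.36, -281.58]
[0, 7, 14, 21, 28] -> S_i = 0 + 7*i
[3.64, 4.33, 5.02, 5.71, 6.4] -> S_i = 3.64 + 0.69*i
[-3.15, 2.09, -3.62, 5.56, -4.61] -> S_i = Random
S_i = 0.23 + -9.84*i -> [0.23, -9.61, -19.45, -29.29, -39.13]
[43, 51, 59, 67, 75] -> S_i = 43 + 8*i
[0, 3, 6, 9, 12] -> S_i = 0 + 3*i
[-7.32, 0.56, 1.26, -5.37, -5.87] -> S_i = Random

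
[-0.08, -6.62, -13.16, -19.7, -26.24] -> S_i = -0.08 + -6.54*i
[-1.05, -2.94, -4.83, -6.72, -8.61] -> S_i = -1.05 + -1.89*i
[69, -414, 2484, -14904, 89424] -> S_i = 69*-6^i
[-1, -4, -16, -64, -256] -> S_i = -1*4^i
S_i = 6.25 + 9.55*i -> [6.25, 15.8, 25.35, 34.9, 44.45]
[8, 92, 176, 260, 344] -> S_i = 8 + 84*i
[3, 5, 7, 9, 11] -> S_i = 3 + 2*i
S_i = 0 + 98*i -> [0, 98, 196, 294, 392]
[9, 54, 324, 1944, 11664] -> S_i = 9*6^i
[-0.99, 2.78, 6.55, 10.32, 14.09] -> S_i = -0.99 + 3.77*i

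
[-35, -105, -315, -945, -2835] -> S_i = -35*3^i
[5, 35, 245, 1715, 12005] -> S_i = 5*7^i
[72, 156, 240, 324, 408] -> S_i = 72 + 84*i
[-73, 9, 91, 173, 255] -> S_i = -73 + 82*i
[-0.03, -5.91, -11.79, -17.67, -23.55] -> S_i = -0.03 + -5.88*i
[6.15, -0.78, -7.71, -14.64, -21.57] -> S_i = 6.15 + -6.93*i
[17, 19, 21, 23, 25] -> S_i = 17 + 2*i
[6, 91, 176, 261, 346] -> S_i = 6 + 85*i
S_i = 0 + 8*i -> [0, 8, 16, 24, 32]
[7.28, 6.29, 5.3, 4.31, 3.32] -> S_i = 7.28 + -0.99*i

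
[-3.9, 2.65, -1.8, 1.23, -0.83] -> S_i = -3.90*(-0.68)^i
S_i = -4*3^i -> [-4, -12, -36, -108, -324]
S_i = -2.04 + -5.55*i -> [-2.04, -7.59, -13.14, -18.69, -24.24]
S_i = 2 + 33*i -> [2, 35, 68, 101, 134]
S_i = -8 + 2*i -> [-8, -6, -4, -2, 0]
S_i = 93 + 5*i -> [93, 98, 103, 108, 113]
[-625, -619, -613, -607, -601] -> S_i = -625 + 6*i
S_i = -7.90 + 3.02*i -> [-7.9, -4.88, -1.86, 1.16, 4.18]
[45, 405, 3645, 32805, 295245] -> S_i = 45*9^i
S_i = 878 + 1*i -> [878, 879, 880, 881, 882]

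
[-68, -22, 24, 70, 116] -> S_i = -68 + 46*i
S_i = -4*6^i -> [-4, -24, -144, -864, -5184]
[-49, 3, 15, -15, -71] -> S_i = Random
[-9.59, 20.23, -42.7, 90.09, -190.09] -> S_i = -9.59*(-2.11)^i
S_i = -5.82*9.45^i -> [-5.82, -55.0, -519.74, -4911.55, -46414.13]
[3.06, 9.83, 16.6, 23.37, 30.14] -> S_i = 3.06 + 6.77*i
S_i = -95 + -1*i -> [-95, -96, -97, -98, -99]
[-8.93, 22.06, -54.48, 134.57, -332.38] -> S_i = -8.93*(-2.47)^i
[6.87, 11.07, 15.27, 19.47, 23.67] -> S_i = 6.87 + 4.20*i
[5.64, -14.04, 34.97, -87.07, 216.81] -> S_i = 5.64*(-2.49)^i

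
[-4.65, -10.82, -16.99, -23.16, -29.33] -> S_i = -4.65 + -6.17*i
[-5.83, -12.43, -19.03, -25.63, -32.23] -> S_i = -5.83 + -6.60*i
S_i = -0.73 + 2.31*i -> [-0.73, 1.58, 3.89, 6.2, 8.51]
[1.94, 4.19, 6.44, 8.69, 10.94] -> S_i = 1.94 + 2.25*i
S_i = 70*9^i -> [70, 630, 5670, 51030, 459270]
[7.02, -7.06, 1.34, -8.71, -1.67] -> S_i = Random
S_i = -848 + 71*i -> [-848, -777, -706, -635, -564]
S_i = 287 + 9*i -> [287, 296, 305, 314, 323]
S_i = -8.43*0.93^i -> [-8.43, -7.84, -7.29, -6.78, -6.31]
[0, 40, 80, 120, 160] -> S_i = 0 + 40*i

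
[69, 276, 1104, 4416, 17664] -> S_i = 69*4^i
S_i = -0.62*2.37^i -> [-0.62, -1.47, -3.48, -8.25, -19.56]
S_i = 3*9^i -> [3, 27, 243, 2187, 19683]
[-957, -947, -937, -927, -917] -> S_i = -957 + 10*i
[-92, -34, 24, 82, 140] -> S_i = -92 + 58*i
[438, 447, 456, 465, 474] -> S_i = 438 + 9*i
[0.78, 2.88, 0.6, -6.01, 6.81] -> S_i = Random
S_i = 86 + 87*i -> [86, 173, 260, 347, 434]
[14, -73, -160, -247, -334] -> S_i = 14 + -87*i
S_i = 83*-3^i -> [83, -249, 747, -2241, 6723]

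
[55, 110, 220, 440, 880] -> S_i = 55*2^i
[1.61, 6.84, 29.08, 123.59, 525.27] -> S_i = 1.61*4.25^i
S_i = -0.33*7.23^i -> [-0.33, -2.39, -17.25, -124.72, -901.71]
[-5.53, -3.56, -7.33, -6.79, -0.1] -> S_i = Random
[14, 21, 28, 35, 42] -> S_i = 14 + 7*i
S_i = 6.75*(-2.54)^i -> [6.75, -17.14, 43.55, -110.61, 280.96]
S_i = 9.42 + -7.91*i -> [9.42, 1.51, -6.4, -14.31, -22.22]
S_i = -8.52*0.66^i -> [-8.52, -5.62, -3.71, -2.45, -1.62]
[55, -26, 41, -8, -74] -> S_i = Random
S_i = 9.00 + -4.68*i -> [9.0, 4.32, -0.36, -5.04, -9.72]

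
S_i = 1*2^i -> [1, 2, 4, 8, 16]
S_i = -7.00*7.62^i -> [-7.0, -53.34, -406.45, -3097.16, -23600.32]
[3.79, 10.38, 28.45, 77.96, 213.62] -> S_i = 3.79*2.74^i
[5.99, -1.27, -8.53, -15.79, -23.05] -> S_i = 5.99 + -7.26*i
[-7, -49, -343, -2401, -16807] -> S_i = -7*7^i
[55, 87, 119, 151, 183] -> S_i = 55 + 32*i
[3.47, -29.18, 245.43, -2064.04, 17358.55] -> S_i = 3.47*(-8.41)^i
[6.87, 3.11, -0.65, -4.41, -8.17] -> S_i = 6.87 + -3.76*i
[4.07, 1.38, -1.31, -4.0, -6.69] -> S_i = 4.07 + -2.69*i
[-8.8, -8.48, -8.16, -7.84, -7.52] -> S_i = -8.80 + 0.32*i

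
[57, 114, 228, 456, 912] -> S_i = 57*2^i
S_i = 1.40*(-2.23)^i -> [1.4, -3.12, 6.96, -15.53, 34.62]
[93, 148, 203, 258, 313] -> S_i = 93 + 55*i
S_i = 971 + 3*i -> [971, 974, 977, 980, 983]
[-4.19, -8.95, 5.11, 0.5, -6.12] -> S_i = Random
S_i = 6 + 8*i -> [6, 14, 22, 30, 38]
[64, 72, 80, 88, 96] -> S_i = 64 + 8*i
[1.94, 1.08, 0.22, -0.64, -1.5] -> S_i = 1.94 + -0.86*i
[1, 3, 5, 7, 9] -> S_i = 1 + 2*i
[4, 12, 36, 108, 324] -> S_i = 4*3^i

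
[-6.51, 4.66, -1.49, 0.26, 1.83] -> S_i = Random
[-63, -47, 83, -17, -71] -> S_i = Random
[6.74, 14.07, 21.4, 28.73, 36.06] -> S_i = 6.74 + 7.33*i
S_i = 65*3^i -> [65, 195, 585, 1755, 5265]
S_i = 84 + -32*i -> [84, 52, 20, -12, -44]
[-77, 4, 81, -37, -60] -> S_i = Random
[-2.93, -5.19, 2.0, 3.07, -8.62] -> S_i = Random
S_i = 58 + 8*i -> [58, 66, 74, 82, 90]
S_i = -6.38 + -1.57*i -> [-6.38, -7.95, -9.52, -11.09, -12.66]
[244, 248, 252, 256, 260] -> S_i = 244 + 4*i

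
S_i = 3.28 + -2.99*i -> [3.28, 0.29, -2.7, -5.69, -8.68]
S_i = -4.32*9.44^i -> [-4.32, -40.78, -384.97, -3634.12, -34306.13]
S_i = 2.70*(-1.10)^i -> [2.7, -2.97, 3.27, -3.59, 3.95]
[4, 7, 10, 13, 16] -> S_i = 4 + 3*i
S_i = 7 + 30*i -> [7, 37, 67, 97, 127]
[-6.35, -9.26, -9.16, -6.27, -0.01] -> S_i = Random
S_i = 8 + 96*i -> [8, 104, 200, 296, 392]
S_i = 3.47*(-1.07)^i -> [3.47, -3.71, 3.97, -4.25, 4.55]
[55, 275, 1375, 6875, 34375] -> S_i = 55*5^i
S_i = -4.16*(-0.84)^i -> [-4.16, 3.49, -2.94, 2.47, -2.07]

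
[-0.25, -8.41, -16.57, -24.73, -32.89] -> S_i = -0.25 + -8.16*i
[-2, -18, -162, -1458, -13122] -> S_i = -2*9^i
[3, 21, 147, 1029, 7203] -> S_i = 3*7^i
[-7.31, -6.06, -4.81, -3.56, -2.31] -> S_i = -7.31 + 1.25*i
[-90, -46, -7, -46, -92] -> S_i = Random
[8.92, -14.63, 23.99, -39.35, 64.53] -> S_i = 8.92*(-1.64)^i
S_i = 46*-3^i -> [46, -138, 414, -1242, 3726]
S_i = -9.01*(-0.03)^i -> [-9.01, 0.27, -0.01, 0.0, -0.0]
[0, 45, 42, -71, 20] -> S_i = Random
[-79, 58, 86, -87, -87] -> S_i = Random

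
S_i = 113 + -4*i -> [113, 109, 105, 101, 97]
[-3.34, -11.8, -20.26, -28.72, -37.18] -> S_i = -3.34 + -8.46*i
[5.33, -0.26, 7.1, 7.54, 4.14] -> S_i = Random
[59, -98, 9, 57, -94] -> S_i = Random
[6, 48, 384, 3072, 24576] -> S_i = 6*8^i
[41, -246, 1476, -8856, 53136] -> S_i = 41*-6^i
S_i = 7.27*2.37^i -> [7.27, 17.23, 40.83, 96.78, 229.37]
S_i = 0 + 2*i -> [0, 2, 4, 6, 8]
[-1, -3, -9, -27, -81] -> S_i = -1*3^i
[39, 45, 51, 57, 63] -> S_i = 39 + 6*i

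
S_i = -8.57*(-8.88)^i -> [-8.57, 76.1, -675.78, 6000.95, -53288.4]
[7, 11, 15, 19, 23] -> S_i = 7 + 4*i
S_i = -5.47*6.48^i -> [-5.47, -35.45, -229.69, -1488.37, -9644.67]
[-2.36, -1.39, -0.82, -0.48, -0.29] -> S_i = -2.36*0.59^i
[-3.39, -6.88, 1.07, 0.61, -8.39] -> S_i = Random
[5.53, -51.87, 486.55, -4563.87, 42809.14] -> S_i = 5.53*(-9.38)^i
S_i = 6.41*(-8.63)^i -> [6.41, -55.32, 477.4, -4119.94, 35555.04]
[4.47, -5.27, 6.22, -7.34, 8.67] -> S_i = 4.47*(-1.18)^i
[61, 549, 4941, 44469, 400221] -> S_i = 61*9^i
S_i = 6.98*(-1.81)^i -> [6.98, -12.63, 22.87, -41.39, 74.92]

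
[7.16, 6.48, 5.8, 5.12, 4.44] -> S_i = 7.16 + -0.68*i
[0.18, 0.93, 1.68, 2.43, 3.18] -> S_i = 0.18 + 0.75*i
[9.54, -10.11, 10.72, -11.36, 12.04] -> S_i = 9.54*(-1.06)^i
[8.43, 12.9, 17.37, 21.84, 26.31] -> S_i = 8.43 + 4.47*i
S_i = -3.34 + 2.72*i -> [-3.34, -0.62, 2.1, 4.82, 7.54]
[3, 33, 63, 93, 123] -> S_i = 3 + 30*i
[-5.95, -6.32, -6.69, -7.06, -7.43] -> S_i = -5.95 + -0.37*i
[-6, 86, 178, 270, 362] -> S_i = -6 + 92*i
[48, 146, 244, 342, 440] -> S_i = 48 + 98*i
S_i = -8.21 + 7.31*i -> [-8.21, -0.9, 6.41, 13.72, 21.03]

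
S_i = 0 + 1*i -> [0, 1, 2, 3, 4]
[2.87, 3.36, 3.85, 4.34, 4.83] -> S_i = 2.87 + 0.49*i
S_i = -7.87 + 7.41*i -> [-7.87, -0.46, 6.95, 14.36, 21.77]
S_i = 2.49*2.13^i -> [2.49, 5.3, 11.3, 24.06, 51.25]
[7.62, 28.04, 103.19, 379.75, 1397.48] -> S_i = 7.62*3.68^i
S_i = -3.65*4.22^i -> [-3.65, -15.4, -65.0, -274.3, -1157.56]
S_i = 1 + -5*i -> [1, -4, -9, -14, -19]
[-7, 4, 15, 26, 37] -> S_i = -7 + 11*i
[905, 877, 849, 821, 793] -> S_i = 905 + -28*i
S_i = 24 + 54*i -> [24, 78, 132, 186, 240]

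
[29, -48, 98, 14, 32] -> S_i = Random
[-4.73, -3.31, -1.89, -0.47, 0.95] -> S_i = -4.73 + 1.42*i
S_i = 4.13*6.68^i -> [4.13, 27.59, 184.29, 1231.06, 8223.48]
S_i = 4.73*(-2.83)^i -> [4.73, -13.39, 37.88, -107.21, 303.39]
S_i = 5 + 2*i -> [5, 7, 9, 11, 13]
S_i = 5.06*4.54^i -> [5.06, 22.97, 104.29, 473.5, 2149.68]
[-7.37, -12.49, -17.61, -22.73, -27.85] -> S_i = -7.37 + -5.12*i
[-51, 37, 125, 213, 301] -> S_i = -51 + 88*i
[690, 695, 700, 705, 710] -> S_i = 690 + 5*i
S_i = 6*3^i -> [6, 18, 54, 162, 486]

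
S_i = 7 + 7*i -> [7, 14, 21, 28, 35]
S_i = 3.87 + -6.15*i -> [3.87, -2.28, -8.43, -14.58, -20.73]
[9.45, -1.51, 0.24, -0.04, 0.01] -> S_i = 9.45*(-0.16)^i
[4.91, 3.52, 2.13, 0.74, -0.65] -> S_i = 4.91 + -1.39*i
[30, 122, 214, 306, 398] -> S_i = 30 + 92*i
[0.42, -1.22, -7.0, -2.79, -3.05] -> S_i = Random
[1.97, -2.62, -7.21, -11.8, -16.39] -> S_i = 1.97 + -4.59*i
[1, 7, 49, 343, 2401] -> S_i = 1*7^i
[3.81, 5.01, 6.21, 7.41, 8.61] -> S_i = 3.81 + 1.20*i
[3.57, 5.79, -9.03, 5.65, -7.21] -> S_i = Random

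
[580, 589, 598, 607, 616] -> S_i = 580 + 9*i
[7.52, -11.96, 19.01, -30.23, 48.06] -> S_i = 7.52*(-1.59)^i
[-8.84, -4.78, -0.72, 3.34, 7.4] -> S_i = -8.84 + 4.06*i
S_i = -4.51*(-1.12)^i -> [-4.51, 5.05, -5.66, 6.34, -7.1]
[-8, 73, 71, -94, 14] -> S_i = Random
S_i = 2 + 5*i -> [2, 7, 12, 17, 22]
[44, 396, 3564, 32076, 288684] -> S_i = 44*9^i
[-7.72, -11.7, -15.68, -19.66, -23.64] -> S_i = -7.72 + -3.98*i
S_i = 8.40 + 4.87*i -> [8.4, 13.27, 18.14, 23.01, 27.88]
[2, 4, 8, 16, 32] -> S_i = 2*2^i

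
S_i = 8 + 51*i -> [8, 59, 110, 161, 212]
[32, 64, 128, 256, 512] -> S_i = 32*2^i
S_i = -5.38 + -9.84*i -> [-5.38, -15.22, -25.06, -34.9, -44.74]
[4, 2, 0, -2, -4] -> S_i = 4 + -2*i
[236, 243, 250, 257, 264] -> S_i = 236 + 7*i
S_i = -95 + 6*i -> [-95, -89, -83, -77, -71]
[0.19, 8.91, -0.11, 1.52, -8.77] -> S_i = Random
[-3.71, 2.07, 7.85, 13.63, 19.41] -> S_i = -3.71 + 5.78*i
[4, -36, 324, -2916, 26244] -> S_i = 4*-9^i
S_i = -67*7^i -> [-67, -469, -3283, -22981, -160867]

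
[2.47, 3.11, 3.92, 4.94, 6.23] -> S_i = 2.47*1.26^i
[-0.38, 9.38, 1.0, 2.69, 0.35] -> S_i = Random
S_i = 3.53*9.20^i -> [3.53, 32.48, 298.78, 2748.77, 25288.67]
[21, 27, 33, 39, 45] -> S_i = 21 + 6*i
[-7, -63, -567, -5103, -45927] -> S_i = -7*9^i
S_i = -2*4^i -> [-2, -8, -32, -128, -512]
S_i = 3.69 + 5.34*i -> [3.69, 9.03, 14.37, 19.71, 25.05]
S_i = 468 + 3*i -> [468, 471, 474, 477, 480]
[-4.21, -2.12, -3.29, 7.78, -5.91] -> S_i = Random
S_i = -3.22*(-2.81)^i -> [-3.22, 9.05, -25.43, 71.45, -200.76]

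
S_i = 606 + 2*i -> [606, 608, 610, 612, 614]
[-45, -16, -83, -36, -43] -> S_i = Random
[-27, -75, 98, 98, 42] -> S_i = Random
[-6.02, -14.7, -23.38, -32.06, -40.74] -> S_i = -6.02 + -8.68*i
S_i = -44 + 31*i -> [-44, -13, 18, 49, 80]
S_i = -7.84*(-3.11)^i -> [-7.84, 24.38, -75.83, 235.83, -733.43]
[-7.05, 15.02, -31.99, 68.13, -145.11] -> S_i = -7.05*(-2.13)^i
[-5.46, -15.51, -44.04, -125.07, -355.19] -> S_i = -5.46*2.84^i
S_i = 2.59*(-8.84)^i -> [2.59, -22.9, 202.4, -1789.19, 15816.44]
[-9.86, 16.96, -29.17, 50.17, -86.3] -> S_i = -9.86*(-1.72)^i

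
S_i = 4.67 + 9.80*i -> [4.67, 14.47, 24.27, 34.07, 43.87]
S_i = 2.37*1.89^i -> [2.37, 4.48, 8.47, 16.0, 30.24]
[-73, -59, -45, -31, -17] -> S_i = -73 + 14*i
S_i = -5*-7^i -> [-5, 35, -245, 1715, -12005]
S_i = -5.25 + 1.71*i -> [-5.25, -3.54, -1.83, -0.12, 1.59]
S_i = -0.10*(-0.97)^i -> [-0.1, 0.1, -0.09, 0.09, -0.09]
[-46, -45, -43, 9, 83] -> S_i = Random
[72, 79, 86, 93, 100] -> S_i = 72 + 7*i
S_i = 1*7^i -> [1, 7, 49, 343, 2401]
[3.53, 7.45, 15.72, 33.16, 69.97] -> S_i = 3.53*2.11^i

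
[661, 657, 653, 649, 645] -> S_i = 661 + -4*i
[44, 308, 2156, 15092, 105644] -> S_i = 44*7^i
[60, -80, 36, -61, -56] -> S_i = Random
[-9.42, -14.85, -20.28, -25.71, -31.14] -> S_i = -9.42 + -5.43*i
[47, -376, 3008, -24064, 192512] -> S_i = 47*-8^i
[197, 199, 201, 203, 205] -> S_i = 197 + 2*i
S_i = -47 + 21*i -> [-47, -26, -5, 16, 37]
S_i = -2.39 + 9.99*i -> [-2.39, 7.6, 17.59, 27.58, 37.57]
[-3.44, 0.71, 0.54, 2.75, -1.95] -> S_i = Random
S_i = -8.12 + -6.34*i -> [-8.12, -14.46, -20.8, -27.14, -33.48]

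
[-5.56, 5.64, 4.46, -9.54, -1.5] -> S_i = Random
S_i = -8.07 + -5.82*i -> [-8.07, -13.89, -19.71, -25.53, -31.35]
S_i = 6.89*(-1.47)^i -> [6.89, -10.13, 14.89, -21.89, 32.17]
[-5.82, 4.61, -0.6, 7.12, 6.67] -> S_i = Random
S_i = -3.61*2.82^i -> [-3.61, -10.18, -28.71, -80.96, -228.3]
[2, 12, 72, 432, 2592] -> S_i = 2*6^i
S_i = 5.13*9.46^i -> [5.13, 48.53, 459.09, 4343.01, 41084.87]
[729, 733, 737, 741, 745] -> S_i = 729 + 4*i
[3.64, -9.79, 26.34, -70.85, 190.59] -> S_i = 3.64*(-2.69)^i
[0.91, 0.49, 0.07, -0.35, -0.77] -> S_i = 0.91 + -0.42*i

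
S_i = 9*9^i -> [9, 81, 729, 6561, 59049]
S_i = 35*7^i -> [35, 245, 1715, 12005, 84035]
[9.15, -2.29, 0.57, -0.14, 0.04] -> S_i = 9.15*(-0.25)^i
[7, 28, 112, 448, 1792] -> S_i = 7*4^i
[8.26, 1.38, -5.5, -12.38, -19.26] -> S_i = 8.26 + -6.88*i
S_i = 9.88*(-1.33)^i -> [9.88, -13.14, 17.48, -23.24, 30.91]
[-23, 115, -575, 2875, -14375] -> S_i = -23*-5^i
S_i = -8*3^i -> [-8, -24, -72, -216, -648]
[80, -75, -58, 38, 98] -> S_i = Random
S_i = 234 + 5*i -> [234, 239, 244, 249, 254]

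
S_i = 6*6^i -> [6, 36, 216, 1296, 7776]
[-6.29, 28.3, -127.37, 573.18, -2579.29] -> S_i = -6.29*(-4.50)^i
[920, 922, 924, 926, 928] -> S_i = 920 + 2*i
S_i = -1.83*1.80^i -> [-1.83, -3.29, -5.93, -10.67, -19.21]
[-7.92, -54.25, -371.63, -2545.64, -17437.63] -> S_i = -7.92*6.85^i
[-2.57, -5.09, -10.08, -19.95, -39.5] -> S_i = -2.57*1.98^i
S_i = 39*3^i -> [39, 117, 351, 1053, 3159]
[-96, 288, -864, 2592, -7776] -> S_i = -96*-3^i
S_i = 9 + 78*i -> [9, 87, 165, 243, 321]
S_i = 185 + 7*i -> [185, 192, 199, 206, 213]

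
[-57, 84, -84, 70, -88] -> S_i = Random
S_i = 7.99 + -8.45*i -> [7.99, -0.46, -8.91, -17.36, -25.81]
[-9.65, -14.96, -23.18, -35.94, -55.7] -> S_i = -9.65*1.55^i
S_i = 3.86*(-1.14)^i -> [3.86, -4.4, 5.02, -5.72, 6.52]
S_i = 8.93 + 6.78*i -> [8.93, 15.71, 22.49, 29.27, 36.05]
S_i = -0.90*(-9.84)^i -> [-0.9, 8.86, -87.14, 857.49, -8437.68]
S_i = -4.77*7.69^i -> [-4.77, -36.68, -282.08, -2169.19, -16681.06]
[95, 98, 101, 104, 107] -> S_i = 95 + 3*i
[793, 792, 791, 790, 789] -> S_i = 793 + -1*i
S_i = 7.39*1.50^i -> [7.39, 11.08, 16.63, 24.94, 37.41]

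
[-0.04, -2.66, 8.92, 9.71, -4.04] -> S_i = Random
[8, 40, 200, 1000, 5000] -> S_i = 8*5^i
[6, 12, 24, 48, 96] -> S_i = 6*2^i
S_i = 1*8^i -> [1, 8, 64, 512, 4096]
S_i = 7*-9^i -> [7, -63, 567, -5103, 45927]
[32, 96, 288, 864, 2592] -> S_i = 32*3^i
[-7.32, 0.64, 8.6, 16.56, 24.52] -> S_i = -7.32 + 7.96*i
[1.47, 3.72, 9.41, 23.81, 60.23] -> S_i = 1.47*2.53^i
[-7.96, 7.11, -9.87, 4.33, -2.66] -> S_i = Random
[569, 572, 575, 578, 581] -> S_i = 569 + 3*i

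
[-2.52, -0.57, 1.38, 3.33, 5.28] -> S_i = -2.52 + 1.95*i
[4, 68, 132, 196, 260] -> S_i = 4 + 64*i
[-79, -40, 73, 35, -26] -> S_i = Random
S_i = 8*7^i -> [8, 56, 392, 2744, 19208]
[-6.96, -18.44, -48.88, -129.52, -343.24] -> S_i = -6.96*2.65^i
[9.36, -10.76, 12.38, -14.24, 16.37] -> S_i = 9.36*(-1.15)^i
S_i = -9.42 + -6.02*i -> [-9.42, -15.44, -21.46, -27.48, -33.5]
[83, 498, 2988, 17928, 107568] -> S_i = 83*6^i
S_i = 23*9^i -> [23, 207, 1863, 16767, 150903]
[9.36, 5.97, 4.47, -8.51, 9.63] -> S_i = Random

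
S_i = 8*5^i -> [8, 40, 200, 1000, 5000]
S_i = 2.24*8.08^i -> [2.24, 18.1, 146.24, 1181.63, 9547.58]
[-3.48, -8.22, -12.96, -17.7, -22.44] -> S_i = -3.48 + -4.74*i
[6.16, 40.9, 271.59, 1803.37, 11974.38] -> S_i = 6.16*6.64^i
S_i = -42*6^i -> [-42, -252, -1512, -9072, -54432]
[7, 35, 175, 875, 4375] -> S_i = 7*5^i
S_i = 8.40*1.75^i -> [8.4, 14.7, 25.72, 45.02, 78.78]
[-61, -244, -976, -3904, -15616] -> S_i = -61*4^i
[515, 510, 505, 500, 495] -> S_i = 515 + -5*i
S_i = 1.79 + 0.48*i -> [1.79, 2.27, 2.75, 3.23, 3.71]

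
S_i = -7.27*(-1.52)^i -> [-7.27, 11.05, -16.8, 25.53, -38.81]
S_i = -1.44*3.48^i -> [-1.44, -5.01, -17.44, -60.69, -211.19]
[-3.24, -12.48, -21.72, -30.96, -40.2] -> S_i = -3.24 + -9.24*i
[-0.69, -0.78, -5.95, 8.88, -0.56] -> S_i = Random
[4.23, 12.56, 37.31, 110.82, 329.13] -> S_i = 4.23*2.97^i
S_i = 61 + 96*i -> [61, 157, 253, 349, 445]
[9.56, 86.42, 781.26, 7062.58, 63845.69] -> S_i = 9.56*9.04^i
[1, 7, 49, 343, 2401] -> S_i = 1*7^i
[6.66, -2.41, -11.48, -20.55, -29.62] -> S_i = 6.66 + -9.07*i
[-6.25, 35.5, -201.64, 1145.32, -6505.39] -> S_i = -6.25*(-5.68)^i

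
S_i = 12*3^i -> [12, 36, 108, 324, 972]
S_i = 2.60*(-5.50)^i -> [2.6, -14.3, 78.65, -432.58, 2379.16]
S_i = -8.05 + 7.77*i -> [-8.05, -0.28, 7.49, 15.26, 23.03]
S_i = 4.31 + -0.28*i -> [4.31, 4.03, 3.75, 3.47, 3.19]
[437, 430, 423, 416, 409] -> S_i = 437 + -7*i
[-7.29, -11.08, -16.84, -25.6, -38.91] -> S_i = -7.29*1.52^i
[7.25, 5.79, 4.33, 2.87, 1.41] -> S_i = 7.25 + -1.46*i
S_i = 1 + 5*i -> [1, 6, 11, 16, 21]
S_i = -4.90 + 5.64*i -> [-4.9, 0.74, 6.38, 12.02, 17.66]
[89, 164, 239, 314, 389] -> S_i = 89 + 75*i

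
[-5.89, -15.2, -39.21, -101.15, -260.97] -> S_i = -5.89*2.58^i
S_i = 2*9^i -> [2, 18, 162, 1458, 13122]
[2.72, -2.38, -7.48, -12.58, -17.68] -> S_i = 2.72 + -5.10*i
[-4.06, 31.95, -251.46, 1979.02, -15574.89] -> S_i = -4.06*(-7.87)^i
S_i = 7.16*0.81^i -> [7.16, 5.8, 4.7, 3.81, 3.08]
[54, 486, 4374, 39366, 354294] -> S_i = 54*9^i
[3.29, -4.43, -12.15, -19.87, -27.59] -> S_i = 3.29 + -7.72*i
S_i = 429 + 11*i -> [429, 440, 451, 462, 473]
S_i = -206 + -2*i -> [-206, -208, -210, -212, -214]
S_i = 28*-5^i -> [28, -140, 700, -3500, 17500]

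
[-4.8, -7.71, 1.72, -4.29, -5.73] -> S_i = Random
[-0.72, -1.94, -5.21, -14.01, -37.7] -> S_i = -0.72*2.69^i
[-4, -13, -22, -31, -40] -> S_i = -4 + -9*i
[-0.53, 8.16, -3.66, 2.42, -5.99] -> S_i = Random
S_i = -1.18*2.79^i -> [-1.18, -3.29, -9.19, -25.63, -71.5]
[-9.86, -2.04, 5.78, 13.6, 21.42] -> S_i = -9.86 + 7.82*i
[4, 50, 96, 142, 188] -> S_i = 4 + 46*i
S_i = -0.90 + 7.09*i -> [-0.9, 6.19, 13.28, 20.37, 27.46]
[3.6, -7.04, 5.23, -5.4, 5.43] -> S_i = Random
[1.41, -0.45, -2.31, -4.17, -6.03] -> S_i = 1.41 + -1.86*i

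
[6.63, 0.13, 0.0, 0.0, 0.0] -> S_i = 6.63*0.02^i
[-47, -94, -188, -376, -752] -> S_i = -47*2^i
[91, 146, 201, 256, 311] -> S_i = 91 + 55*i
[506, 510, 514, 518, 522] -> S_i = 506 + 4*i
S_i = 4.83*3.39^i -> [4.83, 16.37, 55.51, 188.17, 637.89]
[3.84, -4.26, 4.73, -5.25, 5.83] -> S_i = 3.84*(-1.11)^i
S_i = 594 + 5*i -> [594, 599, 604, 609, 614]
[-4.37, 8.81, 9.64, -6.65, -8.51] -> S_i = Random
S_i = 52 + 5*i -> [52, 57, 62, 67, 72]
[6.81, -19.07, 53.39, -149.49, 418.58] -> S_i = 6.81*(-2.80)^i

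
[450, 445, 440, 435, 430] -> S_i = 450 + -5*i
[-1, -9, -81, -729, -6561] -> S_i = -1*9^i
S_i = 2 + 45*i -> [2, 47, 92, 137, 182]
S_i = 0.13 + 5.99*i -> [0.13, 6.12, 12.11, 18.1, 24.09]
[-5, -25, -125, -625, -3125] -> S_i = -5*5^i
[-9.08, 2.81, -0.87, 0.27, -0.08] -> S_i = -9.08*(-0.31)^i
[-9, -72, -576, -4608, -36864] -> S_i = -9*8^i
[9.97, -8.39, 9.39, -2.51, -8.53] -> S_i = Random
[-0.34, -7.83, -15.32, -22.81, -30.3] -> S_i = -0.34 + -7.49*i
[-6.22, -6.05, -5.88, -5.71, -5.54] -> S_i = -6.22 + 0.17*i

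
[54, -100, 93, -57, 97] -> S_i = Random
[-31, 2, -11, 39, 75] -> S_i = Random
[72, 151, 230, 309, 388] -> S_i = 72 + 79*i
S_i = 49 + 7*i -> [49, 56, 63, 70, 77]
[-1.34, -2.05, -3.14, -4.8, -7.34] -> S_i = -1.34*1.53^i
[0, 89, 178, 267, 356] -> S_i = 0 + 89*i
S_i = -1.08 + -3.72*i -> [-1.08, -4.8, -8.52, -12.24, -15.96]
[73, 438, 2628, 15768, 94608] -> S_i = 73*6^i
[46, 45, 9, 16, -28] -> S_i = Random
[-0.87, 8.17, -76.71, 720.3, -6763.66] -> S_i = -0.87*(-9.39)^i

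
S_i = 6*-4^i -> [6, -24, 96, -384, 1536]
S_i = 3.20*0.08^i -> [3.2, 0.26, 0.02, 0.0, 0.0]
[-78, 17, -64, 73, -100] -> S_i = Random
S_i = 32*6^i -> [32, 192, 1152, 6912, 41472]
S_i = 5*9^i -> [5, 45, 405, 3645, 32805]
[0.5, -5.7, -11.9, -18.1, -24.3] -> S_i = 0.50 + -6.20*i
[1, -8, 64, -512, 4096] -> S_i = 1*-8^i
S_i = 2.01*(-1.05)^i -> [2.01, -2.11, 2.22, -2.33, 2.44]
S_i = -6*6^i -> [-6, -36, -216, -1296, -7776]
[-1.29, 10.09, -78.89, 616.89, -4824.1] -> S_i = -1.29*(-7.82)^i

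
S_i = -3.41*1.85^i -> [-3.41, -6.31, -11.67, -21.59, -39.94]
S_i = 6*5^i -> [6, 30, 150, 750, 3750]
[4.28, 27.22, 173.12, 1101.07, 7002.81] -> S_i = 4.28*6.36^i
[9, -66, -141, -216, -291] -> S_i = 9 + -75*i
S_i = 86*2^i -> [86, 172, 344, 688, 1376]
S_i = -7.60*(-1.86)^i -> [-7.6, 14.14, -26.29, 48.9, -90.96]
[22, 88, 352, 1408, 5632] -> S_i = 22*4^i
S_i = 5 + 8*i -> [5, 13, 21, 29, 37]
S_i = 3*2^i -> [3, 6, 12, 24, 48]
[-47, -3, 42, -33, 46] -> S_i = Random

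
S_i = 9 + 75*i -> [9, 84, 159, 234, 309]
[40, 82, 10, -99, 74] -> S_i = Random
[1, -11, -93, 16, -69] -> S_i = Random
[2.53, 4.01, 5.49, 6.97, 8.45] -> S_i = 2.53 + 1.48*i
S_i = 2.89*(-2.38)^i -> [2.89, -6.88, 16.37, -38.96, 92.73]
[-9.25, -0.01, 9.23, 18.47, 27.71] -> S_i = -9.25 + 9.24*i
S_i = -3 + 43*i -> [-3, 40, 83, 126, 169]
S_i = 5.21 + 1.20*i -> [5.21, 6.41, 7.61, 8.81, 10.01]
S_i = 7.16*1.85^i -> [7.16, 13.25, 24.51, 45.33, 83.87]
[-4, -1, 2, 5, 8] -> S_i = -4 + 3*i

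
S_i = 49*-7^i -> [49, -343, 2401, -16807, 117649]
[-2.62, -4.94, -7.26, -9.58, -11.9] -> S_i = -2.62 + -2.32*i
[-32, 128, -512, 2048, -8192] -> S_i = -32*-4^i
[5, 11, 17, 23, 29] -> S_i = 5 + 6*i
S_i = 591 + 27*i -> [591, 618, 645, 672, 699]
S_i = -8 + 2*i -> [-8, -6, -4, -2, 0]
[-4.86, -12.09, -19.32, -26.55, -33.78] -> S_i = -4.86 + -7.23*i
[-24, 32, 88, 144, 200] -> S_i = -24 + 56*i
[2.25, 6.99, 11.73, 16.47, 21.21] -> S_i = 2.25 + 4.74*i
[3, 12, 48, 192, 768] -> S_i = 3*4^i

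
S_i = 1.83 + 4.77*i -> [1.83, 6.6, 11.37, 16.14, 20.91]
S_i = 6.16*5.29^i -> [6.16, 32.59, 172.38, 911.9, 4823.96]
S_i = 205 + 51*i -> [205, 256, 307, 358, 409]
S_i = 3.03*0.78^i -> [3.03, 2.36, 1.84, 1.44, 1.12]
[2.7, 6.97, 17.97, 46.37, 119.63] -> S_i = 2.70*2.58^i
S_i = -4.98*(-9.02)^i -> [-4.98, 44.92, -405.17, 3654.68, -32965.18]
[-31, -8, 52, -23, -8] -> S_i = Random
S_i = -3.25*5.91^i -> [-3.25, -19.21, -113.52, -670.88, -3964.91]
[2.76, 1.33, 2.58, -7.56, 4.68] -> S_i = Random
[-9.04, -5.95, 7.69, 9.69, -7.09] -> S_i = Random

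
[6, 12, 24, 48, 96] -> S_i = 6*2^i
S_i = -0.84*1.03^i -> [-0.84, -0.87, -0.89, -0.92, -0.95]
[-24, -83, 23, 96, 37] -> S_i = Random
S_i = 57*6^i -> [57, 342, 2052, 12312, 73872]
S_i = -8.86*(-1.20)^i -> [-8.86, 10.63, -12.76, 15.31, -18.37]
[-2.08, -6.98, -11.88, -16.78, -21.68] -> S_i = -2.08 + -4.90*i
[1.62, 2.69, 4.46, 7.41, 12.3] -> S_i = 1.62*1.66^i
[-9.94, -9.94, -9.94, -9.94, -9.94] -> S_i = -9.94*1.00^i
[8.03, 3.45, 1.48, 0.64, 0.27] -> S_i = 8.03*0.43^i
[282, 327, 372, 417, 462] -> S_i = 282 + 45*i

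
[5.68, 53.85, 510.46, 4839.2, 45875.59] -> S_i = 5.68*9.48^i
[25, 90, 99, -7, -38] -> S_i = Random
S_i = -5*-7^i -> [-5, 35, -245, 1715, -12005]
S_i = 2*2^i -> [2, 4, 8, 16, 32]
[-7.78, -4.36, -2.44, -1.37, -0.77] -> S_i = -7.78*0.56^i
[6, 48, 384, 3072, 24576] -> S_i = 6*8^i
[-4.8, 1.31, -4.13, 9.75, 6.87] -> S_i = Random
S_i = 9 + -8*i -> [9, 1, -7, -15, -23]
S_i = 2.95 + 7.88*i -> [2.95, 10.83, 18.71, 26.59, 34.47]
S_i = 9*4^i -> [9, 36, 144, 576, 2304]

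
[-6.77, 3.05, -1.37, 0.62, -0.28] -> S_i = -6.77*(-0.45)^i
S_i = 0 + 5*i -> [0, 5, 10, 15, 20]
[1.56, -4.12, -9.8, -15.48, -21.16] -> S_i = 1.56 + -5.68*i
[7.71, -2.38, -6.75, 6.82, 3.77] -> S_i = Random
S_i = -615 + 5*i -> [-615, -610, -605, -600, -595]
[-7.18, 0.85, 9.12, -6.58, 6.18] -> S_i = Random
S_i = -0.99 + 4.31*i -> [-0.99, 3.32, 7.63, 11.94, 16.25]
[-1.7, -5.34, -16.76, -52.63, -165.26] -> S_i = -1.70*3.14^i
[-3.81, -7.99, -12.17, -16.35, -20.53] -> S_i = -3.81 + -4.18*i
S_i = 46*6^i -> [46, 276, 1656, 9936, 59616]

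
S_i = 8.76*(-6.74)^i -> [8.76, -59.04, 397.95, -2682.15, 18077.72]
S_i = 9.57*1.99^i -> [9.57, 19.04, 37.9, 75.42, 150.08]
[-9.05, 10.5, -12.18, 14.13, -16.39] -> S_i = -9.05*(-1.16)^i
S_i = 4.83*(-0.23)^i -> [4.83, -1.11, 0.26, -0.06, 0.01]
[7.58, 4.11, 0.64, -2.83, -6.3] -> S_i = 7.58 + -3.47*i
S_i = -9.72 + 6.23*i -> [-9.72, -3.49, 2.74, 8.97, 15.2]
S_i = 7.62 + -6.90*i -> [7.62, 0.72, -6.18, -13.08, -19.98]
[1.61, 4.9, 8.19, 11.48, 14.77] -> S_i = 1.61 + 3.29*i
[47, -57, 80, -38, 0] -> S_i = Random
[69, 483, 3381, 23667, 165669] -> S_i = 69*7^i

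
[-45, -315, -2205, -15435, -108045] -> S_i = -45*7^i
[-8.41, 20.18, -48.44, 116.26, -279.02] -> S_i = -8.41*(-2.40)^i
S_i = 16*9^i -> [16, 144, 1296, 11664, 104976]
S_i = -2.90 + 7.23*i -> [-2.9, 4.33, 11.56, 18.79, 26.02]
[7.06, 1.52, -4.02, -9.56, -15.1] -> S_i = 7.06 + -5.54*i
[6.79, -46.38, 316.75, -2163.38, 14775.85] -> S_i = 6.79*(-6.83)^i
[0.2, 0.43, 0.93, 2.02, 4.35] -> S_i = 0.20*2.16^i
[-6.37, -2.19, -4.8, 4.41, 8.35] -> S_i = Random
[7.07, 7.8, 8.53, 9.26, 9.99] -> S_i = 7.07 + 0.73*i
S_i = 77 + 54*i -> [77, 131, 185, 239, 293]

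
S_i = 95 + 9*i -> [95, 104, 113, 122, 131]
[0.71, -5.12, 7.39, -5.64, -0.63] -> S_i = Random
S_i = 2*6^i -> [2, 12, 72, 432, 2592]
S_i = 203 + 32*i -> [203, 235, 267, 299, 331]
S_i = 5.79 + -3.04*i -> [5.79, 2.75, -0.29, -3.33, -6.37]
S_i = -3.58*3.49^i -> [-3.58, -12.49, -43.6, -152.18, -531.11]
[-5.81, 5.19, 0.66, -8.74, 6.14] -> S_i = Random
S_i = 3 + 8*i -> [3, 11, 19, 27, 35]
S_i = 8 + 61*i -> [8, 69, 130, 191, 252]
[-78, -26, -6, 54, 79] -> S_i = Random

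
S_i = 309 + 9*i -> [309, 318, 327, 336, 345]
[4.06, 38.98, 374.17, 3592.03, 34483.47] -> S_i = 4.06*9.60^i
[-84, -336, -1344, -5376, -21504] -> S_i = -84*4^i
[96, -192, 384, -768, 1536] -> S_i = 96*-2^i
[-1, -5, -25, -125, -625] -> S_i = -1*5^i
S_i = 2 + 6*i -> [2, 8, 14, 20, 26]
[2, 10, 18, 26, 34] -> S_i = 2 + 8*i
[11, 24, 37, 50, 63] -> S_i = 11 + 13*i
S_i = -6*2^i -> [-6, -12, -24, -48, -96]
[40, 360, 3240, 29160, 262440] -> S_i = 40*9^i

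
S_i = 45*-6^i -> [45, -270, 1620, -9720, 58320]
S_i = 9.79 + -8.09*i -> [9.79, 1.7, -6.39, -14.48, -22.57]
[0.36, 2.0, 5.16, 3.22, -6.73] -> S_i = Random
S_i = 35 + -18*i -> [35, 17, -1, -19, -37]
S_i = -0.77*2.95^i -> [-0.77, -2.27, -6.7, -19.77, -58.31]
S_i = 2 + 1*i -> [2, 3, 4, 5, 6]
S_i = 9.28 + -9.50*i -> [9.28, -0.22, -9.72, -19.22, -28.72]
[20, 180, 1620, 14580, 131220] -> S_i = 20*9^i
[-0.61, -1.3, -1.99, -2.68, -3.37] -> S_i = -0.61 + -0.69*i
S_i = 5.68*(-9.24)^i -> [5.68, -52.48, 484.94, -4480.89, 41403.42]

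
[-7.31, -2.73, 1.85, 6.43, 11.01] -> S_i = -7.31 + 4.58*i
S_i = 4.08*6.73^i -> [4.08, 27.46, 184.8, 1243.67, 8369.9]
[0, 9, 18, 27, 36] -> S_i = 0 + 9*i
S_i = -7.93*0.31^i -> [-7.93, -2.46, -0.76, -0.24, -0.07]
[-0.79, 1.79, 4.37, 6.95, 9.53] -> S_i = -0.79 + 2.58*i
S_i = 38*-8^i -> [38, -304, 2432, -19456, 155648]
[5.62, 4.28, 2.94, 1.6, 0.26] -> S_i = 5.62 + -1.34*i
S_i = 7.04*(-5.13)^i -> [7.04, -36.12, 185.27, -950.44, 4875.76]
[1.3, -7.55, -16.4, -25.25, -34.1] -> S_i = 1.30 + -8.85*i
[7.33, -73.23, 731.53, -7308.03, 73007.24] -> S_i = 7.33*(-9.99)^i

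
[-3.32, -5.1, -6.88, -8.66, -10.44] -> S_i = -3.32 + -1.78*i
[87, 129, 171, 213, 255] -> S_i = 87 + 42*i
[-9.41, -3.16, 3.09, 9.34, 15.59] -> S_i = -9.41 + 6.25*i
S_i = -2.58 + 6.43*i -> [-2.58, 3.85, 10.28, 16.71, 23.14]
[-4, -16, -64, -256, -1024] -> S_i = -4*4^i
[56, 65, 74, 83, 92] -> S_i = 56 + 9*i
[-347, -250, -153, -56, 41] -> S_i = -347 + 97*i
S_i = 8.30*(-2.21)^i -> [8.3, -18.34, 40.54, -89.59, 197.99]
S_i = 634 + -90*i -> [634, 544, 454, 364, 274]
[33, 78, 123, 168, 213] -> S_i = 33 + 45*i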